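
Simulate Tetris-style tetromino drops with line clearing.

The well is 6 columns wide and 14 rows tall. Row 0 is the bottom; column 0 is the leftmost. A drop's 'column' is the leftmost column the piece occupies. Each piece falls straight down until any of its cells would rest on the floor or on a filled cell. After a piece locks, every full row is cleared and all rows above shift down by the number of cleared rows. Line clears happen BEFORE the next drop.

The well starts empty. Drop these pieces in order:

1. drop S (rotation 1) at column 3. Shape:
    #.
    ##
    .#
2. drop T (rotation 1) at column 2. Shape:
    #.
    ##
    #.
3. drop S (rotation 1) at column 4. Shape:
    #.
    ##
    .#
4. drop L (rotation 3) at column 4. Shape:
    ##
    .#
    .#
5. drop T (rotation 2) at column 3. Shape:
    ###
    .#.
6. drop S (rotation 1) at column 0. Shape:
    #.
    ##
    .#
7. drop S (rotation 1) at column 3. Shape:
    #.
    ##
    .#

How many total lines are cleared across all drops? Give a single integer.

Answer: 0

Derivation:
Drop 1: S rot1 at col 3 lands with bottom-row=0; cleared 0 line(s) (total 0); column heights now [0 0 0 3 2 0], max=3
Drop 2: T rot1 at col 2 lands with bottom-row=2; cleared 0 line(s) (total 0); column heights now [0 0 5 4 2 0], max=5
Drop 3: S rot1 at col 4 lands with bottom-row=1; cleared 0 line(s) (total 0); column heights now [0 0 5 4 4 3], max=5
Drop 4: L rot3 at col 4 lands with bottom-row=3; cleared 0 line(s) (total 0); column heights now [0 0 5 4 6 6], max=6
Drop 5: T rot2 at col 3 lands with bottom-row=6; cleared 0 line(s) (total 0); column heights now [0 0 5 8 8 8], max=8
Drop 6: S rot1 at col 0 lands with bottom-row=0; cleared 0 line(s) (total 0); column heights now [3 2 5 8 8 8], max=8
Drop 7: S rot1 at col 3 lands with bottom-row=8; cleared 0 line(s) (total 0); column heights now [3 2 5 11 10 8], max=11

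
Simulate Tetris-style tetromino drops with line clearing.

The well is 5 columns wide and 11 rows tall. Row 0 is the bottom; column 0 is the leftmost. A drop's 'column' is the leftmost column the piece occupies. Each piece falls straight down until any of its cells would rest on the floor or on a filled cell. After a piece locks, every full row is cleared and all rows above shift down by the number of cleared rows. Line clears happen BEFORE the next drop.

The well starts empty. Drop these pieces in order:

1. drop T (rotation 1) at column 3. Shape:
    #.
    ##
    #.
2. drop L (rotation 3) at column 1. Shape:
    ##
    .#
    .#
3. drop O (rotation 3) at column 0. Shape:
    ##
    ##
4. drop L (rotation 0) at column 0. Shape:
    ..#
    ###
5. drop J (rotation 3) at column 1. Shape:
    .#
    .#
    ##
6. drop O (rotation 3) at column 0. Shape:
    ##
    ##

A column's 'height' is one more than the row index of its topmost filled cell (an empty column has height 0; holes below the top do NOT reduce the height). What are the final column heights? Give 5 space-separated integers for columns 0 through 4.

Answer: 10 10 10 3 2

Derivation:
Drop 1: T rot1 at col 3 lands with bottom-row=0; cleared 0 line(s) (total 0); column heights now [0 0 0 3 2], max=3
Drop 2: L rot3 at col 1 lands with bottom-row=0; cleared 0 line(s) (total 0); column heights now [0 3 3 3 2], max=3
Drop 3: O rot3 at col 0 lands with bottom-row=3; cleared 0 line(s) (total 0); column heights now [5 5 3 3 2], max=5
Drop 4: L rot0 at col 0 lands with bottom-row=5; cleared 0 line(s) (total 0); column heights now [6 6 7 3 2], max=7
Drop 5: J rot3 at col 1 lands with bottom-row=7; cleared 0 line(s) (total 0); column heights now [6 8 10 3 2], max=10
Drop 6: O rot3 at col 0 lands with bottom-row=8; cleared 0 line(s) (total 0); column heights now [10 10 10 3 2], max=10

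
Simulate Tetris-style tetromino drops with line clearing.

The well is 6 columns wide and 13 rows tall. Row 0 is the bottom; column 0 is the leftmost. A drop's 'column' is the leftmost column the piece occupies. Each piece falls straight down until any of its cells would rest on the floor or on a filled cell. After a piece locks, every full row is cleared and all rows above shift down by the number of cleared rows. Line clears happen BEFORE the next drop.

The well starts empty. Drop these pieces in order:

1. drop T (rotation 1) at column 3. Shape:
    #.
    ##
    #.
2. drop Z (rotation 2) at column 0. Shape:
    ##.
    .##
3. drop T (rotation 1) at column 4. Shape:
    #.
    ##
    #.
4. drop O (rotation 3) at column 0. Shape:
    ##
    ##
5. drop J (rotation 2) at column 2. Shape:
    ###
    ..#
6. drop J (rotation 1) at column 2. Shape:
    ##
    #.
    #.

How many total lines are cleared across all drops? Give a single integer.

Drop 1: T rot1 at col 3 lands with bottom-row=0; cleared 0 line(s) (total 0); column heights now [0 0 0 3 2 0], max=3
Drop 2: Z rot2 at col 0 lands with bottom-row=0; cleared 0 line(s) (total 0); column heights now [2 2 1 3 2 0], max=3
Drop 3: T rot1 at col 4 lands with bottom-row=2; cleared 0 line(s) (total 0); column heights now [2 2 1 3 5 4], max=5
Drop 4: O rot3 at col 0 lands with bottom-row=2; cleared 0 line(s) (total 0); column heights now [4 4 1 3 5 4], max=5
Drop 5: J rot2 at col 2 lands with bottom-row=5; cleared 0 line(s) (total 0); column heights now [4 4 7 7 7 4], max=7
Drop 6: J rot1 at col 2 lands with bottom-row=7; cleared 0 line(s) (total 0); column heights now [4 4 10 10 7 4], max=10

Answer: 0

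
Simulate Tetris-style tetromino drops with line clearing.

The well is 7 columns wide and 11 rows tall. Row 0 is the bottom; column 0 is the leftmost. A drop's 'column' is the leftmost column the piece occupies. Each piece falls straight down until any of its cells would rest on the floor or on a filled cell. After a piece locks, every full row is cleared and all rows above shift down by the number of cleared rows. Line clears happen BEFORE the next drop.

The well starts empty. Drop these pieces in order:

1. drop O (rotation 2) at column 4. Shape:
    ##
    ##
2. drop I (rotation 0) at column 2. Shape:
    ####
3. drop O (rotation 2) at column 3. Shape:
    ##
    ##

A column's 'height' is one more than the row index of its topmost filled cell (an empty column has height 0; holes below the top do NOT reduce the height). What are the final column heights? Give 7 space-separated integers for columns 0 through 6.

Drop 1: O rot2 at col 4 lands with bottom-row=0; cleared 0 line(s) (total 0); column heights now [0 0 0 0 2 2 0], max=2
Drop 2: I rot0 at col 2 lands with bottom-row=2; cleared 0 line(s) (total 0); column heights now [0 0 3 3 3 3 0], max=3
Drop 3: O rot2 at col 3 lands with bottom-row=3; cleared 0 line(s) (total 0); column heights now [0 0 3 5 5 3 0], max=5

Answer: 0 0 3 5 5 3 0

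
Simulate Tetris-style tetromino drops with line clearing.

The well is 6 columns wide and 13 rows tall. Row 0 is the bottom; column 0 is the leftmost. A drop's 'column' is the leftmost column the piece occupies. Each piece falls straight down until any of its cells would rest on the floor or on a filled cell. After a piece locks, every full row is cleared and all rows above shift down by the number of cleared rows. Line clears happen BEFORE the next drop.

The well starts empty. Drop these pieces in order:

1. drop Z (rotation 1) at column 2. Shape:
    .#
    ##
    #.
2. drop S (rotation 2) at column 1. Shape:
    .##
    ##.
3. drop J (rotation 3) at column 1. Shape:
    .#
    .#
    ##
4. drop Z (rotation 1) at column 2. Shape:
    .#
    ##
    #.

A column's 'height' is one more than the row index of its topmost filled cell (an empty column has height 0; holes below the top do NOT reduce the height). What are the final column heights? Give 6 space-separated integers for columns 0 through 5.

Answer: 0 5 9 10 0 0

Derivation:
Drop 1: Z rot1 at col 2 lands with bottom-row=0; cleared 0 line(s) (total 0); column heights now [0 0 2 3 0 0], max=3
Drop 2: S rot2 at col 1 lands with bottom-row=2; cleared 0 line(s) (total 0); column heights now [0 3 4 4 0 0], max=4
Drop 3: J rot3 at col 1 lands with bottom-row=4; cleared 0 line(s) (total 0); column heights now [0 5 7 4 0 0], max=7
Drop 4: Z rot1 at col 2 lands with bottom-row=7; cleared 0 line(s) (total 0); column heights now [0 5 9 10 0 0], max=10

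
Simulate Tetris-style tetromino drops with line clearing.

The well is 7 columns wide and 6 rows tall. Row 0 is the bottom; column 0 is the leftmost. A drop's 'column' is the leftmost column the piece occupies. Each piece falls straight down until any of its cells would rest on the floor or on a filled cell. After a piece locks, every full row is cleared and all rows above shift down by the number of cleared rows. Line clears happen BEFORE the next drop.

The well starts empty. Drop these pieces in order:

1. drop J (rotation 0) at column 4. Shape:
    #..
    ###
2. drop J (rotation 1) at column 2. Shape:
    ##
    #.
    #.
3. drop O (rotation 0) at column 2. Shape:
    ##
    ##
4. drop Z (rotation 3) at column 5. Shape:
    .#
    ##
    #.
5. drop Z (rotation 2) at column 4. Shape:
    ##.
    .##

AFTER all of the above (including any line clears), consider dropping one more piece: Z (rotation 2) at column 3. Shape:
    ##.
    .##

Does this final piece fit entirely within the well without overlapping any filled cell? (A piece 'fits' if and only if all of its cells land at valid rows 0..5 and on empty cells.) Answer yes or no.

Answer: no

Derivation:
Drop 1: J rot0 at col 4 lands with bottom-row=0; cleared 0 line(s) (total 0); column heights now [0 0 0 0 2 1 1], max=2
Drop 2: J rot1 at col 2 lands with bottom-row=0; cleared 0 line(s) (total 0); column heights now [0 0 3 3 2 1 1], max=3
Drop 3: O rot0 at col 2 lands with bottom-row=3; cleared 0 line(s) (total 0); column heights now [0 0 5 5 2 1 1], max=5
Drop 4: Z rot3 at col 5 lands with bottom-row=1; cleared 0 line(s) (total 0); column heights now [0 0 5 5 2 3 4], max=5
Drop 5: Z rot2 at col 4 lands with bottom-row=4; cleared 0 line(s) (total 0); column heights now [0 0 5 5 6 6 5], max=6
Test piece Z rot2 at col 3 (width 3): heights before test = [0 0 5 5 6 6 5]; fits = False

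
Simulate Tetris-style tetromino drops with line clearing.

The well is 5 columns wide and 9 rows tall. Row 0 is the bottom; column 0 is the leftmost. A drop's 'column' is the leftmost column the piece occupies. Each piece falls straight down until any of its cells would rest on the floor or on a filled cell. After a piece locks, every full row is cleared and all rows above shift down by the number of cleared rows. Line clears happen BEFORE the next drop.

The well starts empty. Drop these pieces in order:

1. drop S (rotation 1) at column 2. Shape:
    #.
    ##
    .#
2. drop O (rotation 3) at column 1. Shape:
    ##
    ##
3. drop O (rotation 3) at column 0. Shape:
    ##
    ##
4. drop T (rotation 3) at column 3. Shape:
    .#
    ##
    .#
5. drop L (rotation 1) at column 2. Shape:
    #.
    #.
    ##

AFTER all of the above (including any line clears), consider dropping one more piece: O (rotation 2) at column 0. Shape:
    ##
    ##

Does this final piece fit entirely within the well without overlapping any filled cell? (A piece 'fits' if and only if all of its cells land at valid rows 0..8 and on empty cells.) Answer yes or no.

Answer: yes

Derivation:
Drop 1: S rot1 at col 2 lands with bottom-row=0; cleared 0 line(s) (total 0); column heights now [0 0 3 2 0], max=3
Drop 2: O rot3 at col 1 lands with bottom-row=3; cleared 0 line(s) (total 0); column heights now [0 5 5 2 0], max=5
Drop 3: O rot3 at col 0 lands with bottom-row=5; cleared 0 line(s) (total 0); column heights now [7 7 5 2 0], max=7
Drop 4: T rot3 at col 3 lands with bottom-row=1; cleared 0 line(s) (total 0); column heights now [7 7 5 3 4], max=7
Drop 5: L rot1 at col 2 lands with bottom-row=5; cleared 0 line(s) (total 0); column heights now [7 7 8 6 4], max=8
Test piece O rot2 at col 0 (width 2): heights before test = [7 7 8 6 4]; fits = True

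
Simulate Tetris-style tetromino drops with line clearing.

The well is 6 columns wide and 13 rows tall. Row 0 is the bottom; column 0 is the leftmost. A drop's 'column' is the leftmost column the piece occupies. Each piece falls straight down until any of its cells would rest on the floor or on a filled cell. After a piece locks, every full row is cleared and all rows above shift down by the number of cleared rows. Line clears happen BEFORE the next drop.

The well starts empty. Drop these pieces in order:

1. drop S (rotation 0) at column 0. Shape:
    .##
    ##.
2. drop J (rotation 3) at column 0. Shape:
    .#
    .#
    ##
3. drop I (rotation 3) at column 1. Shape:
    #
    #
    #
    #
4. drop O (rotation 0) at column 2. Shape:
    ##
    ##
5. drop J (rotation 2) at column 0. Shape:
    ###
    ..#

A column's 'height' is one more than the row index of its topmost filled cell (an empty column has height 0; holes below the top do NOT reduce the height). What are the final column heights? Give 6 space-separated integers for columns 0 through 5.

Answer: 10 10 10 4 0 0

Derivation:
Drop 1: S rot0 at col 0 lands with bottom-row=0; cleared 0 line(s) (total 0); column heights now [1 2 2 0 0 0], max=2
Drop 2: J rot3 at col 0 lands with bottom-row=2; cleared 0 line(s) (total 0); column heights now [3 5 2 0 0 0], max=5
Drop 3: I rot3 at col 1 lands with bottom-row=5; cleared 0 line(s) (total 0); column heights now [3 9 2 0 0 0], max=9
Drop 4: O rot0 at col 2 lands with bottom-row=2; cleared 0 line(s) (total 0); column heights now [3 9 4 4 0 0], max=9
Drop 5: J rot2 at col 0 lands with bottom-row=8; cleared 0 line(s) (total 0); column heights now [10 10 10 4 0 0], max=10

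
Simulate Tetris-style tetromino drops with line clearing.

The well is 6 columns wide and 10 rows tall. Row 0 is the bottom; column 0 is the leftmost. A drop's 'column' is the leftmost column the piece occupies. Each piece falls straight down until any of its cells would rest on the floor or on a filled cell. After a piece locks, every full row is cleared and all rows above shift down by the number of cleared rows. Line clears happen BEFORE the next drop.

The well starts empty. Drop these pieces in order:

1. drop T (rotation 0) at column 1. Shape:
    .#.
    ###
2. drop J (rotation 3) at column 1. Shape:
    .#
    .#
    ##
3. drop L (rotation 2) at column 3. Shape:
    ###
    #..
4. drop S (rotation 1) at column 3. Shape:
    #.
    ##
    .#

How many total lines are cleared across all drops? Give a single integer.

Drop 1: T rot0 at col 1 lands with bottom-row=0; cleared 0 line(s) (total 0); column heights now [0 1 2 1 0 0], max=2
Drop 2: J rot3 at col 1 lands with bottom-row=2; cleared 0 line(s) (total 0); column heights now [0 3 5 1 0 0], max=5
Drop 3: L rot2 at col 3 lands with bottom-row=1; cleared 0 line(s) (total 0); column heights now [0 3 5 3 3 3], max=5
Drop 4: S rot1 at col 3 lands with bottom-row=3; cleared 0 line(s) (total 0); column heights now [0 3 5 6 5 3], max=6

Answer: 0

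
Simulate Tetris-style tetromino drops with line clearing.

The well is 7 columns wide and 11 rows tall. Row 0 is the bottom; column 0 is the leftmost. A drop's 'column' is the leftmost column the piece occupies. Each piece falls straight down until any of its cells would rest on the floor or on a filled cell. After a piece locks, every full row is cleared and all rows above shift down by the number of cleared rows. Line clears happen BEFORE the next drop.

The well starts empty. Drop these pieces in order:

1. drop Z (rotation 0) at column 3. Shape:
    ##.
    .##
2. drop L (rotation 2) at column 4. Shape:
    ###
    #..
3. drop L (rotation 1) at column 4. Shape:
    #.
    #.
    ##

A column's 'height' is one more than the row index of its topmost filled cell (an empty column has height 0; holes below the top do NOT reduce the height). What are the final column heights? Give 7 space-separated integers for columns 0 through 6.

Answer: 0 0 0 2 7 5 4

Derivation:
Drop 1: Z rot0 at col 3 lands with bottom-row=0; cleared 0 line(s) (total 0); column heights now [0 0 0 2 2 1 0], max=2
Drop 2: L rot2 at col 4 lands with bottom-row=2; cleared 0 line(s) (total 0); column heights now [0 0 0 2 4 4 4], max=4
Drop 3: L rot1 at col 4 lands with bottom-row=4; cleared 0 line(s) (total 0); column heights now [0 0 0 2 7 5 4], max=7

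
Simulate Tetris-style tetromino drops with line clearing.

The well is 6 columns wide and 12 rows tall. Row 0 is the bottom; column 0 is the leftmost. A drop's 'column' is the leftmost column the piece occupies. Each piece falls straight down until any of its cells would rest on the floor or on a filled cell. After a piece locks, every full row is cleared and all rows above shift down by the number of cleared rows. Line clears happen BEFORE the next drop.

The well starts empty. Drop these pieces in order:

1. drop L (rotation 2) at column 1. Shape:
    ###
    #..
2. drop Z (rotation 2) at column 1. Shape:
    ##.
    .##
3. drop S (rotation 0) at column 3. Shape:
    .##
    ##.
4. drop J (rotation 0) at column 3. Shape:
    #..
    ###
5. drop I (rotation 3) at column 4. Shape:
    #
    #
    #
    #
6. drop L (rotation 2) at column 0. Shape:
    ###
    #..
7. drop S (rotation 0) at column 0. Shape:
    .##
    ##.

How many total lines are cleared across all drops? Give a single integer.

Answer: 0

Derivation:
Drop 1: L rot2 at col 1 lands with bottom-row=0; cleared 0 line(s) (total 0); column heights now [0 2 2 2 0 0], max=2
Drop 2: Z rot2 at col 1 lands with bottom-row=2; cleared 0 line(s) (total 0); column heights now [0 4 4 3 0 0], max=4
Drop 3: S rot0 at col 3 lands with bottom-row=3; cleared 0 line(s) (total 0); column heights now [0 4 4 4 5 5], max=5
Drop 4: J rot0 at col 3 lands with bottom-row=5; cleared 0 line(s) (total 0); column heights now [0 4 4 7 6 6], max=7
Drop 5: I rot3 at col 4 lands with bottom-row=6; cleared 0 line(s) (total 0); column heights now [0 4 4 7 10 6], max=10
Drop 6: L rot2 at col 0 lands with bottom-row=3; cleared 0 line(s) (total 0); column heights now [5 5 5 7 10 6], max=10
Drop 7: S rot0 at col 0 lands with bottom-row=5; cleared 0 line(s) (total 0); column heights now [6 7 7 7 10 6], max=10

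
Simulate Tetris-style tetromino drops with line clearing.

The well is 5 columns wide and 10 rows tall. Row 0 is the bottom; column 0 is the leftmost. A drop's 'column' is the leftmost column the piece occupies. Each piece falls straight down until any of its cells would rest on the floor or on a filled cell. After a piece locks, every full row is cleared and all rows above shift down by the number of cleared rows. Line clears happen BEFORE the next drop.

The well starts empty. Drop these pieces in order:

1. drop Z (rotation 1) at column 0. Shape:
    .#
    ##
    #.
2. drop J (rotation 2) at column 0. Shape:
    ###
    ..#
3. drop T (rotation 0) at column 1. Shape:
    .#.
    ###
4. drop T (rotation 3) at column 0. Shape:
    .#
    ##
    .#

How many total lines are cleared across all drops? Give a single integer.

Answer: 0

Derivation:
Drop 1: Z rot1 at col 0 lands with bottom-row=0; cleared 0 line(s) (total 0); column heights now [2 3 0 0 0], max=3
Drop 2: J rot2 at col 0 lands with bottom-row=2; cleared 0 line(s) (total 0); column heights now [4 4 4 0 0], max=4
Drop 3: T rot0 at col 1 lands with bottom-row=4; cleared 0 line(s) (total 0); column heights now [4 5 6 5 0], max=6
Drop 4: T rot3 at col 0 lands with bottom-row=5; cleared 0 line(s) (total 0); column heights now [7 8 6 5 0], max=8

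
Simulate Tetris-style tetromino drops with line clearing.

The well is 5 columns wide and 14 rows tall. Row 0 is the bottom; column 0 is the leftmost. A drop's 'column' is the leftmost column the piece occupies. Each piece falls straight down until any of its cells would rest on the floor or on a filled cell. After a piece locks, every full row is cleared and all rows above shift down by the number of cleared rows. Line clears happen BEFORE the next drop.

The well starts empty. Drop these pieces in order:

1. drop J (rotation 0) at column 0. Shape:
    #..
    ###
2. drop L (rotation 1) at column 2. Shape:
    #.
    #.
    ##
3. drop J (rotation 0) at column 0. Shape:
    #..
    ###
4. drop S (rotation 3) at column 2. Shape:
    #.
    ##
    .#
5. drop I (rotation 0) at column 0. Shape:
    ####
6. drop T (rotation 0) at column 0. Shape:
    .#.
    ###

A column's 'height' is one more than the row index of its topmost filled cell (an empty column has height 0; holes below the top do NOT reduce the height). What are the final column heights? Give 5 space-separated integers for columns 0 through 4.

Answer: 9 10 9 8 0

Derivation:
Drop 1: J rot0 at col 0 lands with bottom-row=0; cleared 0 line(s) (total 0); column heights now [2 1 1 0 0], max=2
Drop 2: L rot1 at col 2 lands with bottom-row=1; cleared 0 line(s) (total 0); column heights now [2 1 4 2 0], max=4
Drop 3: J rot0 at col 0 lands with bottom-row=4; cleared 0 line(s) (total 0); column heights now [6 5 5 2 0], max=6
Drop 4: S rot3 at col 2 lands with bottom-row=4; cleared 0 line(s) (total 0); column heights now [6 5 7 6 0], max=7
Drop 5: I rot0 at col 0 lands with bottom-row=7; cleared 0 line(s) (total 0); column heights now [8 8 8 8 0], max=8
Drop 6: T rot0 at col 0 lands with bottom-row=8; cleared 0 line(s) (total 0); column heights now [9 10 9 8 0], max=10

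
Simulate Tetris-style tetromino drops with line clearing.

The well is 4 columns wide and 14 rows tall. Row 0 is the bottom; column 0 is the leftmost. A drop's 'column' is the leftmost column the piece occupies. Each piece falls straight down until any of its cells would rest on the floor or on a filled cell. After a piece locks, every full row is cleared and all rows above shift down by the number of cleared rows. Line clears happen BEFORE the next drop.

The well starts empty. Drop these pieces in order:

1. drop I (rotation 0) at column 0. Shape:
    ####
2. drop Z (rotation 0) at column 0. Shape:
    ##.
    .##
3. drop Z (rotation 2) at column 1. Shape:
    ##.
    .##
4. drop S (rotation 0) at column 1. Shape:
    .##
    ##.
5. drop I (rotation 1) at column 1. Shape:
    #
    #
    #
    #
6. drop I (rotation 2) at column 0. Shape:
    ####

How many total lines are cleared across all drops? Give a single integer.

Drop 1: I rot0 at col 0 lands with bottom-row=0; cleared 1 line(s) (total 1); column heights now [0 0 0 0], max=0
Drop 2: Z rot0 at col 0 lands with bottom-row=0; cleared 0 line(s) (total 1); column heights now [2 2 1 0], max=2
Drop 3: Z rot2 at col 1 lands with bottom-row=1; cleared 1 line(s) (total 2); column heights now [0 2 2 0], max=2
Drop 4: S rot0 at col 1 lands with bottom-row=2; cleared 0 line(s) (total 2); column heights now [0 3 4 4], max=4
Drop 5: I rot1 at col 1 lands with bottom-row=3; cleared 0 line(s) (total 2); column heights now [0 7 4 4], max=7
Drop 6: I rot2 at col 0 lands with bottom-row=7; cleared 1 line(s) (total 3); column heights now [0 7 4 4], max=7

Answer: 3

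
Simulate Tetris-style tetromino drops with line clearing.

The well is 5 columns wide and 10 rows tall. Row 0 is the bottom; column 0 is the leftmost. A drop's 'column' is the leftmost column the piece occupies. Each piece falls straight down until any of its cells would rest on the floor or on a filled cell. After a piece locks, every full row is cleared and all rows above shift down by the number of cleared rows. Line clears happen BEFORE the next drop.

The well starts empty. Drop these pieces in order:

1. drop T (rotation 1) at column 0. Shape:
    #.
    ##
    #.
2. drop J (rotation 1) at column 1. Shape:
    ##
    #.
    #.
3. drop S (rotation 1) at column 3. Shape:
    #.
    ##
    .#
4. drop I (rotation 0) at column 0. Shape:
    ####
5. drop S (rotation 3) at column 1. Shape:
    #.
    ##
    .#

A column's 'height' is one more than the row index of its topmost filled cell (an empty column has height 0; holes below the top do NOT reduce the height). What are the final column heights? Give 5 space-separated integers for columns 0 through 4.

Drop 1: T rot1 at col 0 lands with bottom-row=0; cleared 0 line(s) (total 0); column heights now [3 2 0 0 0], max=3
Drop 2: J rot1 at col 1 lands with bottom-row=2; cleared 0 line(s) (total 0); column heights now [3 5 5 0 0], max=5
Drop 3: S rot1 at col 3 lands with bottom-row=0; cleared 0 line(s) (total 0); column heights now [3 5 5 3 2], max=5
Drop 4: I rot0 at col 0 lands with bottom-row=5; cleared 0 line(s) (total 0); column heights now [6 6 6 6 2], max=6
Drop 5: S rot3 at col 1 lands with bottom-row=6; cleared 0 line(s) (total 0); column heights now [6 9 8 6 2], max=9

Answer: 6 9 8 6 2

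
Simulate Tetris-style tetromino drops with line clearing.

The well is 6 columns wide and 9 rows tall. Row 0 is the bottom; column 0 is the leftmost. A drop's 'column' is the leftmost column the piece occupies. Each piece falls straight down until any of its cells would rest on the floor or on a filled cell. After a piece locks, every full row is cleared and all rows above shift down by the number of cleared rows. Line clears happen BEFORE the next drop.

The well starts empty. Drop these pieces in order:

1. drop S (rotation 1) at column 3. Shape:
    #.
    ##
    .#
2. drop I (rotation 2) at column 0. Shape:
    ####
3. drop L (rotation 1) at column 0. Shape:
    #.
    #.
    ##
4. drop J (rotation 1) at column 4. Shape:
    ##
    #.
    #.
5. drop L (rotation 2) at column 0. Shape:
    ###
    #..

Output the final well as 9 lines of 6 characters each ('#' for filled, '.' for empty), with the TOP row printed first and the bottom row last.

Drop 1: S rot1 at col 3 lands with bottom-row=0; cleared 0 line(s) (total 0); column heights now [0 0 0 3 2 0], max=3
Drop 2: I rot2 at col 0 lands with bottom-row=3; cleared 0 line(s) (total 0); column heights now [4 4 4 4 2 0], max=4
Drop 3: L rot1 at col 0 lands with bottom-row=4; cleared 0 line(s) (total 0); column heights now [7 5 4 4 2 0], max=7
Drop 4: J rot1 at col 4 lands with bottom-row=2; cleared 0 line(s) (total 0); column heights now [7 5 4 4 5 5], max=7
Drop 5: L rot2 at col 0 lands with bottom-row=7; cleared 0 line(s) (total 0); column heights now [9 9 9 4 5 5], max=9

Answer: ###...
#.....
#.....
#.....
##..##
#####.
...##.
...##.
....#.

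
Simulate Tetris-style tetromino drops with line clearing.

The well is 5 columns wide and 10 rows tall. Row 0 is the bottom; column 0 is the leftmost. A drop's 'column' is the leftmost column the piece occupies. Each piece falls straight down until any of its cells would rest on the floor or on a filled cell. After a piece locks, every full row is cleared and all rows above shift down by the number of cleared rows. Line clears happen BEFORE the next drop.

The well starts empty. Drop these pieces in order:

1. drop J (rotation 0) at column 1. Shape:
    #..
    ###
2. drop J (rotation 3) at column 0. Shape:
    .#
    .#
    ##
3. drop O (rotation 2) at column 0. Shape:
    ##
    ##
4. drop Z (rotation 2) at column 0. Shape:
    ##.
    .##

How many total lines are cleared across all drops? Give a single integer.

Answer: 0

Derivation:
Drop 1: J rot0 at col 1 lands with bottom-row=0; cleared 0 line(s) (total 0); column heights now [0 2 1 1 0], max=2
Drop 2: J rot3 at col 0 lands with bottom-row=2; cleared 0 line(s) (total 0); column heights now [3 5 1 1 0], max=5
Drop 3: O rot2 at col 0 lands with bottom-row=5; cleared 0 line(s) (total 0); column heights now [7 7 1 1 0], max=7
Drop 4: Z rot2 at col 0 lands with bottom-row=7; cleared 0 line(s) (total 0); column heights now [9 9 8 1 0], max=9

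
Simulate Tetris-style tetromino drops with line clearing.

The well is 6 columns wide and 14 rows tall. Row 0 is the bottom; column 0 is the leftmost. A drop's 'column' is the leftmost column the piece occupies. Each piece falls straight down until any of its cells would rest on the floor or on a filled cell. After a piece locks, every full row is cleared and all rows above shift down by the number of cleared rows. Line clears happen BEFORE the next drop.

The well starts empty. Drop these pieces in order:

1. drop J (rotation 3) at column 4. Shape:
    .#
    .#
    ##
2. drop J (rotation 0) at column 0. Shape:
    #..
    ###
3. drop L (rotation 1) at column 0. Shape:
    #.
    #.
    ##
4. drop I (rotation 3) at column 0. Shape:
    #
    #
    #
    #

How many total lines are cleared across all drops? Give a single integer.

Drop 1: J rot3 at col 4 lands with bottom-row=0; cleared 0 line(s) (total 0); column heights now [0 0 0 0 1 3], max=3
Drop 2: J rot0 at col 0 lands with bottom-row=0; cleared 0 line(s) (total 0); column heights now [2 1 1 0 1 3], max=3
Drop 3: L rot1 at col 0 lands with bottom-row=2; cleared 0 line(s) (total 0); column heights now [5 3 1 0 1 3], max=5
Drop 4: I rot3 at col 0 lands with bottom-row=5; cleared 0 line(s) (total 0); column heights now [9 3 1 0 1 3], max=9

Answer: 0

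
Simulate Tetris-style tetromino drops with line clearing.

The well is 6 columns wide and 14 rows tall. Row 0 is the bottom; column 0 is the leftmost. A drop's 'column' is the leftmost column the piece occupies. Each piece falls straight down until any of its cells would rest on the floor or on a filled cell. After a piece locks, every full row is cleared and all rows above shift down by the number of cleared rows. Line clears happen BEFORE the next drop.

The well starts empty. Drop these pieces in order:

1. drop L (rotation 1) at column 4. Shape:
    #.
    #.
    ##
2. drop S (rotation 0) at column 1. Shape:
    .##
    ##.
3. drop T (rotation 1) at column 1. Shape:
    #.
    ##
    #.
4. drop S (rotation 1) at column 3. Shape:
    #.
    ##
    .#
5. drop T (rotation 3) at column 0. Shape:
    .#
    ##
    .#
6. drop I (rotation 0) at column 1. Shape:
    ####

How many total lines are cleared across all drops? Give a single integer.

Drop 1: L rot1 at col 4 lands with bottom-row=0; cleared 0 line(s) (total 0); column heights now [0 0 0 0 3 1], max=3
Drop 2: S rot0 at col 1 lands with bottom-row=0; cleared 0 line(s) (total 0); column heights now [0 1 2 2 3 1], max=3
Drop 3: T rot1 at col 1 lands with bottom-row=1; cleared 0 line(s) (total 0); column heights now [0 4 3 2 3 1], max=4
Drop 4: S rot1 at col 3 lands with bottom-row=3; cleared 0 line(s) (total 0); column heights now [0 4 3 6 5 1], max=6
Drop 5: T rot3 at col 0 lands with bottom-row=4; cleared 0 line(s) (total 0); column heights now [6 7 3 6 5 1], max=7
Drop 6: I rot0 at col 1 lands with bottom-row=7; cleared 0 line(s) (total 0); column heights now [6 8 8 8 8 1], max=8

Answer: 0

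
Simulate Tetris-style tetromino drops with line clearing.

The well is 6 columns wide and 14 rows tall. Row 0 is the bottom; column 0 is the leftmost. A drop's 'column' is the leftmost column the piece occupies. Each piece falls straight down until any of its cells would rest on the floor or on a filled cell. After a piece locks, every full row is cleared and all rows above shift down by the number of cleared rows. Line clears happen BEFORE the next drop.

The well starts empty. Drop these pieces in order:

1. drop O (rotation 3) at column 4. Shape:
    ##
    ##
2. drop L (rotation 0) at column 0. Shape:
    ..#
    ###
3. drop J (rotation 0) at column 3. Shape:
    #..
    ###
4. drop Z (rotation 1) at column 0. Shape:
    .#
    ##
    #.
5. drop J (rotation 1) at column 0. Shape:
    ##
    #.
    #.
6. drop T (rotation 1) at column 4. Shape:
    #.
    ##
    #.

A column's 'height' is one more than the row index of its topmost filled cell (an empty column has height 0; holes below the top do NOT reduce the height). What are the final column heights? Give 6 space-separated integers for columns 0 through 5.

Answer: 6 6 2 4 6 5

Derivation:
Drop 1: O rot3 at col 4 lands with bottom-row=0; cleared 0 line(s) (total 0); column heights now [0 0 0 0 2 2], max=2
Drop 2: L rot0 at col 0 lands with bottom-row=0; cleared 0 line(s) (total 0); column heights now [1 1 2 0 2 2], max=2
Drop 3: J rot0 at col 3 lands with bottom-row=2; cleared 0 line(s) (total 0); column heights now [1 1 2 4 3 3], max=4
Drop 4: Z rot1 at col 0 lands with bottom-row=1; cleared 0 line(s) (total 0); column heights now [3 4 2 4 3 3], max=4
Drop 5: J rot1 at col 0 lands with bottom-row=3; cleared 0 line(s) (total 0); column heights now [6 6 2 4 3 3], max=6
Drop 6: T rot1 at col 4 lands with bottom-row=3; cleared 0 line(s) (total 0); column heights now [6 6 2 4 6 5], max=6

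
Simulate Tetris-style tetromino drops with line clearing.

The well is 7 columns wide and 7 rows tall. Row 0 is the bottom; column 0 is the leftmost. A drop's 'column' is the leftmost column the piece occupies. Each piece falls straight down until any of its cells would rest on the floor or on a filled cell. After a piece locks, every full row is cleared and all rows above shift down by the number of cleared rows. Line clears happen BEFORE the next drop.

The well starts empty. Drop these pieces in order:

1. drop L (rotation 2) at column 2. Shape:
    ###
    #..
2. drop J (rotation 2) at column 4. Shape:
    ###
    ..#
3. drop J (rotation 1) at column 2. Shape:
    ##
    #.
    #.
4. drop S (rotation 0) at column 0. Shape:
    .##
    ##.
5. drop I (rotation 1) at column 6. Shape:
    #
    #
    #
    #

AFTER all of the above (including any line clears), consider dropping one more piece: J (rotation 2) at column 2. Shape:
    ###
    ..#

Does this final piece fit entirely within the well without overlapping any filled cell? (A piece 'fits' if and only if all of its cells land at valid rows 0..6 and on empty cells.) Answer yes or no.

Answer: yes

Derivation:
Drop 1: L rot2 at col 2 lands with bottom-row=0; cleared 0 line(s) (total 0); column heights now [0 0 2 2 2 0 0], max=2
Drop 2: J rot2 at col 4 lands with bottom-row=1; cleared 0 line(s) (total 0); column heights now [0 0 2 2 3 3 3], max=3
Drop 3: J rot1 at col 2 lands with bottom-row=2; cleared 0 line(s) (total 0); column heights now [0 0 5 5 3 3 3], max=5
Drop 4: S rot0 at col 0 lands with bottom-row=4; cleared 0 line(s) (total 0); column heights now [5 6 6 5 3 3 3], max=6
Drop 5: I rot1 at col 6 lands with bottom-row=3; cleared 0 line(s) (total 0); column heights now [5 6 6 5 3 3 7], max=7
Test piece J rot2 at col 2 (width 3): heights before test = [5 6 6 5 3 3 7]; fits = True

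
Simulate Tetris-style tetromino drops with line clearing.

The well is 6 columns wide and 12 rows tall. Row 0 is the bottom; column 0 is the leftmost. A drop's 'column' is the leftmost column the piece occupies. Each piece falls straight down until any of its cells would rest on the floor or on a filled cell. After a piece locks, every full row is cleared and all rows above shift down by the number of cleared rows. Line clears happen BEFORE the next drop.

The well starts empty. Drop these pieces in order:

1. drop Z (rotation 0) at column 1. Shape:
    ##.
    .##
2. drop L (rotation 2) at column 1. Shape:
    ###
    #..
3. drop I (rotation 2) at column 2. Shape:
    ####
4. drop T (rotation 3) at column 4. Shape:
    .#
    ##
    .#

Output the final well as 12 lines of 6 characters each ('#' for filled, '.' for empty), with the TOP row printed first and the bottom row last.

Answer: ......
......
......
......
.....#
....##
.....#
..####
.###..
.#....
.##...
..##..

Derivation:
Drop 1: Z rot0 at col 1 lands with bottom-row=0; cleared 0 line(s) (total 0); column heights now [0 2 2 1 0 0], max=2
Drop 2: L rot2 at col 1 lands with bottom-row=2; cleared 0 line(s) (total 0); column heights now [0 4 4 4 0 0], max=4
Drop 3: I rot2 at col 2 lands with bottom-row=4; cleared 0 line(s) (total 0); column heights now [0 4 5 5 5 5], max=5
Drop 4: T rot3 at col 4 lands with bottom-row=5; cleared 0 line(s) (total 0); column heights now [0 4 5 5 7 8], max=8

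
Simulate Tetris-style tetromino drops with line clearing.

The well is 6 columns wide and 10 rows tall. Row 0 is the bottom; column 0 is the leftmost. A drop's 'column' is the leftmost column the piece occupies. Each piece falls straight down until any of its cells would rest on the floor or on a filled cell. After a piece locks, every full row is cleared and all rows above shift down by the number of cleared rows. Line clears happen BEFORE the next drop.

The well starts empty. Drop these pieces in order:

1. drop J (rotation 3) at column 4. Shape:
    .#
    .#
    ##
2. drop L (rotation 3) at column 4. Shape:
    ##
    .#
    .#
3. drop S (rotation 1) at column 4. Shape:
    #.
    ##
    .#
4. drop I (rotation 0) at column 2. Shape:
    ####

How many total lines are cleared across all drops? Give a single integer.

Answer: 0

Derivation:
Drop 1: J rot3 at col 4 lands with bottom-row=0; cleared 0 line(s) (total 0); column heights now [0 0 0 0 1 3], max=3
Drop 2: L rot3 at col 4 lands with bottom-row=3; cleared 0 line(s) (total 0); column heights now [0 0 0 0 6 6], max=6
Drop 3: S rot1 at col 4 lands with bottom-row=6; cleared 0 line(s) (total 0); column heights now [0 0 0 0 9 8], max=9
Drop 4: I rot0 at col 2 lands with bottom-row=9; cleared 0 line(s) (total 0); column heights now [0 0 10 10 10 10], max=10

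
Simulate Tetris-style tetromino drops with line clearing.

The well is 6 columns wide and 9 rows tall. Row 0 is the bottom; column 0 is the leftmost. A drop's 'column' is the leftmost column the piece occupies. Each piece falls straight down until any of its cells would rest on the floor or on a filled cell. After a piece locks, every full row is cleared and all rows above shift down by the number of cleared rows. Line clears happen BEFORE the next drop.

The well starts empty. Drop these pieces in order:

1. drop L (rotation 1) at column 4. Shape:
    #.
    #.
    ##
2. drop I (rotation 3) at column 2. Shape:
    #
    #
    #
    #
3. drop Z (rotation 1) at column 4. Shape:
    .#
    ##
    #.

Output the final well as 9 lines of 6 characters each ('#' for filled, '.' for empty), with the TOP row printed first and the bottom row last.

Answer: ......
......
......
.....#
....##
..#.#.
..#.#.
..#.#.
..#.##

Derivation:
Drop 1: L rot1 at col 4 lands with bottom-row=0; cleared 0 line(s) (total 0); column heights now [0 0 0 0 3 1], max=3
Drop 2: I rot3 at col 2 lands with bottom-row=0; cleared 0 line(s) (total 0); column heights now [0 0 4 0 3 1], max=4
Drop 3: Z rot1 at col 4 lands with bottom-row=3; cleared 0 line(s) (total 0); column heights now [0 0 4 0 5 6], max=6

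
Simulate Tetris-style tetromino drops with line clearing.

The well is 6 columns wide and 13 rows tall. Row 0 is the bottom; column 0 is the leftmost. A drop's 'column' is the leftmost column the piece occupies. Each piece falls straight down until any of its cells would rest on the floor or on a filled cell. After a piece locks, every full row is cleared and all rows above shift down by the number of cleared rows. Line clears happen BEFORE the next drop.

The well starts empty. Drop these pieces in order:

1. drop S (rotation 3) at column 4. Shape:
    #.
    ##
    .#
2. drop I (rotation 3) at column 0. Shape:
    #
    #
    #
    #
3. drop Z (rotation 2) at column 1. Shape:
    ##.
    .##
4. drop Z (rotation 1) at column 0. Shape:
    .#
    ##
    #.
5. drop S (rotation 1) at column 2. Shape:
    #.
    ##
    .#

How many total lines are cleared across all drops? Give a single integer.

Drop 1: S rot3 at col 4 lands with bottom-row=0; cleared 0 line(s) (total 0); column heights now [0 0 0 0 3 2], max=3
Drop 2: I rot3 at col 0 lands with bottom-row=0; cleared 0 line(s) (total 0); column heights now [4 0 0 0 3 2], max=4
Drop 3: Z rot2 at col 1 lands with bottom-row=0; cleared 0 line(s) (total 0); column heights now [4 2 2 1 3 2], max=4
Drop 4: Z rot1 at col 0 lands with bottom-row=4; cleared 0 line(s) (total 0); column heights now [6 7 2 1 3 2], max=7
Drop 5: S rot1 at col 2 lands with bottom-row=1; cleared 1 line(s) (total 1); column heights now [5 6 3 2 2 1], max=6

Answer: 1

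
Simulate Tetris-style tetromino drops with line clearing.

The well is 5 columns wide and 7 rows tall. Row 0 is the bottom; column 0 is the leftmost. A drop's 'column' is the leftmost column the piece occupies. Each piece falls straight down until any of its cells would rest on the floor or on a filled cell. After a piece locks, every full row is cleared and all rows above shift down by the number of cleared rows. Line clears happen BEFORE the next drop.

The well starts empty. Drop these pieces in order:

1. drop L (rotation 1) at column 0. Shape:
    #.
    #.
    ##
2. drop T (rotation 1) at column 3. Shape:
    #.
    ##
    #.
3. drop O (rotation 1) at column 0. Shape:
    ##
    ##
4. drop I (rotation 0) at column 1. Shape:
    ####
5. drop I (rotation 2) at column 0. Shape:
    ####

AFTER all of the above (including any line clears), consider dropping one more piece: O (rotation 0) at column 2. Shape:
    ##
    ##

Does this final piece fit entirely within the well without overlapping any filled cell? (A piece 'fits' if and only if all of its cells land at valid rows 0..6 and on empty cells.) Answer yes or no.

Drop 1: L rot1 at col 0 lands with bottom-row=0; cleared 0 line(s) (total 0); column heights now [3 1 0 0 0], max=3
Drop 2: T rot1 at col 3 lands with bottom-row=0; cleared 0 line(s) (total 0); column heights now [3 1 0 3 2], max=3
Drop 3: O rot1 at col 0 lands with bottom-row=3; cleared 0 line(s) (total 0); column heights now [5 5 0 3 2], max=5
Drop 4: I rot0 at col 1 lands with bottom-row=5; cleared 0 line(s) (total 0); column heights now [5 6 6 6 6], max=6
Drop 5: I rot2 at col 0 lands with bottom-row=6; cleared 0 line(s) (total 0); column heights now [7 7 7 7 6], max=7
Test piece O rot0 at col 2 (width 2): heights before test = [7 7 7 7 6]; fits = False

Answer: no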